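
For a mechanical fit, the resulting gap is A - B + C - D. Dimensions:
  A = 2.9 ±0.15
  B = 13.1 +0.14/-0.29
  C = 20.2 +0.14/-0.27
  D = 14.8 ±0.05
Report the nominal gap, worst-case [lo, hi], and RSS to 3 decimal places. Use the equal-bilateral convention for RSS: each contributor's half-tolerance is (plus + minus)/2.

nominal=-4.800 wc=[-5.410,-4.170] rss=0.337

Stack each dimension's contribution:
  +A: nom +2.900 → Σnom=2.900; wc +0.150/-0.150 → slack +0.150/-0.150; half-tol=0.150, Σhalf²=0.022500
  -B: nom -13.100 → Σnom=-10.200; wc +0.290/-0.140 → slack +0.440/-0.290; half-tol=0.215, Σhalf²=0.068725
  +C: nom +20.200 → Σnom=10.000; wc +0.140/-0.270 → slack +0.580/-0.560; half-tol=0.205, Σhalf²=0.110750
  -D: nom -14.800 → Σnom=-4.800; wc +0.050/-0.050 → slack +0.630/-0.610; half-tol=0.050, Σhalf²=0.113250
Nominal = -4.800. Worst-case = [-4.800 - 0.610, -4.800 + 0.630] = [-5.410, -4.170]. RSS = √0.113250 = 0.337.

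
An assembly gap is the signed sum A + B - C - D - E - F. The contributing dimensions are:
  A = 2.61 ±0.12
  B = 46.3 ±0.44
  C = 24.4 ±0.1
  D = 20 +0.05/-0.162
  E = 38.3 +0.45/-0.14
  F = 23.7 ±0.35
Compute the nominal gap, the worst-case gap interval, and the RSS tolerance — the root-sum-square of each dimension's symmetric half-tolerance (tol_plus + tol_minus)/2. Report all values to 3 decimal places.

Stack each dimension's contribution:
  +A: nom +2.610 → Σnom=2.610; wc +0.120/-0.120 → slack +0.120/-0.120; half-tol=0.120, Σhalf²=0.014400
  +B: nom +46.300 → Σnom=48.910; wc +0.440/-0.440 → slack +0.560/-0.560; half-tol=0.440, Σhalf²=0.208000
  -C: nom -24.400 → Σnom=24.510; wc +0.100/-0.100 → slack +0.660/-0.660; half-tol=0.100, Σhalf²=0.218000
  -D: nom -20.000 → Σnom=4.510; wc +0.162/-0.050 → slack +0.822/-0.710; half-tol=0.106, Σhalf²=0.229236
  -E: nom -38.300 → Σnom=-33.790; wc +0.140/-0.450 → slack +0.962/-1.160; half-tol=0.295, Σhalf²=0.316261
  -F: nom -23.700 → Σnom=-57.490; wc +0.350/-0.350 → slack +1.312/-1.510; half-tol=0.350, Σhalf²=0.438761
Nominal = -57.490. Worst-case = [-57.490 - 1.510, -57.490 + 1.312] = [-59.000, -56.178]. RSS = √0.438761 = 0.662.

nominal=-57.490 wc=[-59.000,-56.178] rss=0.662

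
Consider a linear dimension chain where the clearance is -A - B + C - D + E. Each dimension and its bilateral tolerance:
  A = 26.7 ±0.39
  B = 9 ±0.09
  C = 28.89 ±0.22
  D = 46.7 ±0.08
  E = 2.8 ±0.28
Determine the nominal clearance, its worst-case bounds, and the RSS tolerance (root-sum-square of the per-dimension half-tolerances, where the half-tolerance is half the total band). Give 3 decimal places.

Stack each dimension's contribution:
  -A: nom -26.700 → Σnom=-26.700; wc +0.390/-0.390 → slack +0.390/-0.390; half-tol=0.390, Σhalf²=0.152100
  -B: nom -9.000 → Σnom=-35.700; wc +0.090/-0.090 → slack +0.480/-0.480; half-tol=0.090, Σhalf²=0.160200
  +C: nom +28.890 → Σnom=-6.810; wc +0.220/-0.220 → slack +0.700/-0.700; half-tol=0.220, Σhalf²=0.208600
  -D: nom -46.700 → Σnom=-53.510; wc +0.080/-0.080 → slack +0.780/-0.780; half-tol=0.080, Σhalf²=0.215000
  +E: nom +2.800 → Σnom=-50.710; wc +0.280/-0.280 → slack +1.060/-1.060; half-tol=0.280, Σhalf²=0.293400
Nominal = -50.710. Worst-case = [-50.710 - 1.060, -50.710 + 1.060] = [-51.770, -49.650]. RSS = √0.293400 = 0.542.

nominal=-50.710 wc=[-51.770,-49.650] rss=0.542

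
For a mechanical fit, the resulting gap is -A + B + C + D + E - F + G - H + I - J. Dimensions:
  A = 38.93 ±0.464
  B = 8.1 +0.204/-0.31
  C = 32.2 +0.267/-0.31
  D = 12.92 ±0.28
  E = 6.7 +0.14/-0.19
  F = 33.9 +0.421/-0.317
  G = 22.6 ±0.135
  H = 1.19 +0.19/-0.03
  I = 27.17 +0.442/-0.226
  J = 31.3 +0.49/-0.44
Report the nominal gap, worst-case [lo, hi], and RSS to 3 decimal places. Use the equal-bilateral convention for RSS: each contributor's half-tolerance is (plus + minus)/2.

nominal=4.370 wc=[1.354,7.089] rss=0.982

Stack each dimension's contribution:
  -A: nom -38.930 → Σnom=-38.930; wc +0.464/-0.464 → slack +0.464/-0.464; half-tol=0.464, Σhalf²=0.215296
  +B: nom +8.100 → Σnom=-30.830; wc +0.204/-0.310 → slack +0.668/-0.774; half-tol=0.257, Σhalf²=0.281345
  +C: nom +32.200 → Σnom=1.370; wc +0.267/-0.310 → slack +0.935/-1.084; half-tol=0.288, Σhalf²=0.364577
  +D: nom +12.920 → Σnom=14.290; wc +0.280/-0.280 → slack +1.215/-1.364; half-tol=0.280, Σhalf²=0.442977
  +E: nom +6.700 → Σnom=20.990; wc +0.140/-0.190 → slack +1.355/-1.554; half-tol=0.165, Σhalf²=0.470202
  -F: nom -33.900 → Σnom=-12.910; wc +0.317/-0.421 → slack +1.672/-1.975; half-tol=0.369, Σhalf²=0.606363
  +G: nom +22.600 → Σnom=9.690; wc +0.135/-0.135 → slack +1.807/-2.110; half-tol=0.135, Σhalf²=0.624588
  -H: nom -1.190 → Σnom=8.500; wc +0.030/-0.190 → slack +1.837/-2.300; half-tol=0.110, Σhalf²=0.636688
  +I: nom +27.170 → Σnom=35.670; wc +0.442/-0.226 → slack +2.279/-2.526; half-tol=0.334, Σhalf²=0.748244
  -J: nom -31.300 → Σnom=4.370; wc +0.440/-0.490 → slack +2.719/-3.016; half-tol=0.465, Σhalf²=0.964469
Nominal = 4.370. Worst-case = [4.370 - 3.016, 4.370 + 2.719] = [1.354, 7.089]. RSS = √0.964469 = 0.982.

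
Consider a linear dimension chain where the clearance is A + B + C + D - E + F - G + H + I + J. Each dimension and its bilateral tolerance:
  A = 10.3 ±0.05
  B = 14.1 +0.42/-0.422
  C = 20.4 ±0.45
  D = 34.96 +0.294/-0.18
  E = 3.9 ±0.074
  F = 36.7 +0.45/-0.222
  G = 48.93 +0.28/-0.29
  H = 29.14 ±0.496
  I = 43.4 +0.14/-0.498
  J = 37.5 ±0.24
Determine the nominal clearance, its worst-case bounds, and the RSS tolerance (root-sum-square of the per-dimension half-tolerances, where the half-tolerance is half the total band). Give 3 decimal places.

nominal=173.670 wc=[170.758,176.574] rss=1.021

Stack each dimension's contribution:
  +A: nom +10.300 → Σnom=10.300; wc +0.050/-0.050 → slack +0.050/-0.050; half-tol=0.050, Σhalf²=0.002500
  +B: nom +14.100 → Σnom=24.400; wc +0.420/-0.422 → slack +0.470/-0.472; half-tol=0.421, Σhalf²=0.179741
  +C: nom +20.400 → Σnom=44.800; wc +0.450/-0.450 → slack +0.920/-0.922; half-tol=0.450, Σhalf²=0.382241
  +D: nom +34.960 → Σnom=79.760; wc +0.294/-0.180 → slack +1.214/-1.102; half-tol=0.237, Σhalf²=0.438410
  -E: nom -3.900 → Σnom=75.860; wc +0.074/-0.074 → slack +1.288/-1.176; half-tol=0.074, Σhalf²=0.443886
  +F: nom +36.700 → Σnom=112.560; wc +0.450/-0.222 → slack +1.738/-1.398; half-tol=0.336, Σhalf²=0.556782
  -G: nom -48.930 → Σnom=63.630; wc +0.290/-0.280 → slack +2.028/-1.678; half-tol=0.285, Σhalf²=0.638007
  +H: nom +29.140 → Σnom=92.770; wc +0.496/-0.496 → slack +2.524/-2.174; half-tol=0.496, Σhalf²=0.884023
  +I: nom +43.400 → Σnom=136.170; wc +0.140/-0.498 → slack +2.664/-2.672; half-tol=0.319, Σhalf²=0.985784
  +J: nom +37.500 → Σnom=173.670; wc +0.240/-0.240 → slack +2.904/-2.912; half-tol=0.240, Σhalf²=1.043384
Nominal = 173.670. Worst-case = [173.670 - 2.912, 173.670 + 2.904] = [170.758, 176.574]. RSS = √1.043384 = 1.021.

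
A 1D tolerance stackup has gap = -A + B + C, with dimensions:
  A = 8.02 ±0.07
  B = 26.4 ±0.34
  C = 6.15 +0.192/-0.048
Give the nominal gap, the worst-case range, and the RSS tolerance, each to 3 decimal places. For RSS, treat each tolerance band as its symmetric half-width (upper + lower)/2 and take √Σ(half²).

Stack each dimension's contribution:
  -A: nom -8.020 → Σnom=-8.020; wc +0.070/-0.070 → slack +0.070/-0.070; half-tol=0.070, Σhalf²=0.004900
  +B: nom +26.400 → Σnom=18.380; wc +0.340/-0.340 → slack +0.410/-0.410; half-tol=0.340, Σhalf²=0.120500
  +C: nom +6.150 → Σnom=24.530; wc +0.192/-0.048 → slack +0.602/-0.458; half-tol=0.120, Σhalf²=0.134900
Nominal = 24.530. Worst-case = [24.530 - 0.458, 24.530 + 0.602] = [24.072, 25.132]. RSS = √0.134900 = 0.367.

nominal=24.530 wc=[24.072,25.132] rss=0.367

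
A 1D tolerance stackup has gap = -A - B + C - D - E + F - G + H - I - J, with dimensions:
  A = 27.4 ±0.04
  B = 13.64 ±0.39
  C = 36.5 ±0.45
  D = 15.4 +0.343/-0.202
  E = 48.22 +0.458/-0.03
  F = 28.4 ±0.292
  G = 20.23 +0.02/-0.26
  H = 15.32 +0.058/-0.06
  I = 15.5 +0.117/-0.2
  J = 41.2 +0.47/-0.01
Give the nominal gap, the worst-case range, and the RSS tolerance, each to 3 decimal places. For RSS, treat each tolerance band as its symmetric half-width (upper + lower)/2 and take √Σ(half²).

Stack each dimension's contribution:
  -A: nom -27.400 → Σnom=-27.400; wc +0.040/-0.040 → slack +0.040/-0.040; half-tol=0.040, Σhalf²=0.001600
  -B: nom -13.640 → Σnom=-41.040; wc +0.390/-0.390 → slack +0.430/-0.430; half-tol=0.390, Σhalf²=0.153700
  +C: nom +36.500 → Σnom=-4.540; wc +0.450/-0.450 → slack +0.880/-0.880; half-tol=0.450, Σhalf²=0.356200
  -D: nom -15.400 → Σnom=-19.940; wc +0.202/-0.343 → slack +1.082/-1.223; half-tol=0.273, Σhalf²=0.430456
  -E: nom -48.220 → Σnom=-68.160; wc +0.030/-0.458 → slack +1.112/-1.681; half-tol=0.244, Σhalf²=0.489992
  +F: nom +28.400 → Σnom=-39.760; wc +0.292/-0.292 → slack +1.404/-1.973; half-tol=0.292, Σhalf²=0.575256
  -G: nom -20.230 → Σnom=-59.990; wc +0.260/-0.020 → slack +1.664/-1.993; half-tol=0.140, Σhalf²=0.594856
  +H: nom +15.320 → Σnom=-44.670; wc +0.058/-0.060 → slack +1.722/-2.053; half-tol=0.059, Σhalf²=0.598337
  -I: nom -15.500 → Σnom=-60.170; wc +0.200/-0.117 → slack +1.922/-2.170; half-tol=0.159, Σhalf²=0.623459
  -J: nom -41.200 → Σnom=-101.370; wc +0.010/-0.470 → slack +1.932/-2.640; half-tol=0.240, Σhalf²=0.681059
Nominal = -101.370. Worst-case = [-101.370 - 2.640, -101.370 + 1.932] = [-104.010, -99.438]. RSS = √0.681059 = 0.825.

nominal=-101.370 wc=[-104.010,-99.438] rss=0.825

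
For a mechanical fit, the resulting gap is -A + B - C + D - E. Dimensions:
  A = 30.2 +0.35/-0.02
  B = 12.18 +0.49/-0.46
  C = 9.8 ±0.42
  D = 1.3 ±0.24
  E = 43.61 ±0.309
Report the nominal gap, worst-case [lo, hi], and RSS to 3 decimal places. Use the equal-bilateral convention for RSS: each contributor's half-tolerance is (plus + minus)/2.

Stack each dimension's contribution:
  -A: nom -30.200 → Σnom=-30.200; wc +0.020/-0.350 → slack +0.020/-0.350; half-tol=0.185, Σhalf²=0.034225
  +B: nom +12.180 → Σnom=-18.020; wc +0.490/-0.460 → slack +0.510/-0.810; half-tol=0.475, Σhalf²=0.259850
  -C: nom -9.800 → Σnom=-27.820; wc +0.420/-0.420 → slack +0.930/-1.230; half-tol=0.420, Σhalf²=0.436250
  +D: nom +1.300 → Σnom=-26.520; wc +0.240/-0.240 → slack +1.170/-1.470; half-tol=0.240, Σhalf²=0.493850
  -E: nom -43.610 → Σnom=-70.130; wc +0.309/-0.309 → slack +1.479/-1.779; half-tol=0.309, Σhalf²=0.589331
Nominal = -70.130. Worst-case = [-70.130 - 1.779, -70.130 + 1.479] = [-71.909, -68.651]. RSS = √0.589331 = 0.768.

nominal=-70.130 wc=[-71.909,-68.651] rss=0.768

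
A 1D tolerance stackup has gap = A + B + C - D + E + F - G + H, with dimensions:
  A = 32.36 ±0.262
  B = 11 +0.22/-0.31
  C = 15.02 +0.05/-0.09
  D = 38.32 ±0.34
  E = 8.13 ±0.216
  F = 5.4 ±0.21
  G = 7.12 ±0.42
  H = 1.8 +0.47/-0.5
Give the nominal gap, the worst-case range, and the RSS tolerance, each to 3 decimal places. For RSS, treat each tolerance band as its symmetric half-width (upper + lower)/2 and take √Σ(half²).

Stack each dimension's contribution:
  +A: nom +32.360 → Σnom=32.360; wc +0.262/-0.262 → slack +0.262/-0.262; half-tol=0.262, Σhalf²=0.068644
  +B: nom +11.000 → Σnom=43.360; wc +0.220/-0.310 → slack +0.482/-0.572; half-tol=0.265, Σhalf²=0.138869
  +C: nom +15.020 → Σnom=58.380; wc +0.050/-0.090 → slack +0.532/-0.662; half-tol=0.070, Σhalf²=0.143769
  -D: nom -38.320 → Σnom=20.060; wc +0.340/-0.340 → slack +0.872/-1.002; half-tol=0.340, Σhalf²=0.259369
  +E: nom +8.130 → Σnom=28.190; wc +0.216/-0.216 → slack +1.088/-1.218; half-tol=0.216, Σhalf²=0.306025
  +F: nom +5.400 → Σnom=33.590; wc +0.210/-0.210 → slack +1.298/-1.428; half-tol=0.210, Σhalf²=0.350125
  -G: nom -7.120 → Σnom=26.470; wc +0.420/-0.420 → slack +1.718/-1.848; half-tol=0.420, Σhalf²=0.526525
  +H: nom +1.800 → Σnom=28.270; wc +0.470/-0.500 → slack +2.188/-2.348; half-tol=0.485, Σhalf²=0.761750
Nominal = 28.270. Worst-case = [28.270 - 2.348, 28.270 + 2.188] = [25.922, 30.458]. RSS = √0.761750 = 0.873.

nominal=28.270 wc=[25.922,30.458] rss=0.873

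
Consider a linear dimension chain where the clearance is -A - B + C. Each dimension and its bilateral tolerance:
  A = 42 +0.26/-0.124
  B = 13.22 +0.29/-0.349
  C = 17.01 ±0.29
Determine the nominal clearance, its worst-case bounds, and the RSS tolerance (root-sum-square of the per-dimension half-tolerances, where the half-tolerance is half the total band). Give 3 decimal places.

Stack each dimension's contribution:
  -A: nom -42.000 → Σnom=-42.000; wc +0.124/-0.260 → slack +0.124/-0.260; half-tol=0.192, Σhalf²=0.036864
  -B: nom -13.220 → Σnom=-55.220; wc +0.349/-0.290 → slack +0.473/-0.550; half-tol=0.320, Σhalf²=0.138944
  +C: nom +17.010 → Σnom=-38.210; wc +0.290/-0.290 → slack +0.763/-0.840; half-tol=0.290, Σhalf²=0.223044
Nominal = -38.210. Worst-case = [-38.210 - 0.840, -38.210 + 0.763] = [-39.050, -37.447]. RSS = √0.223044 = 0.472.

nominal=-38.210 wc=[-39.050,-37.447] rss=0.472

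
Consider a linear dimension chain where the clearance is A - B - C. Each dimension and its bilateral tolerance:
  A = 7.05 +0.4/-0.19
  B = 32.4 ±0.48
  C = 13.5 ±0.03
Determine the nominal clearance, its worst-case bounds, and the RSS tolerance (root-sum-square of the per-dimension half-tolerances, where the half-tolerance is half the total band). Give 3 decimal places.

nominal=-38.850 wc=[-39.550,-37.940] rss=0.564

Stack each dimension's contribution:
  +A: nom +7.050 → Σnom=7.050; wc +0.400/-0.190 → slack +0.400/-0.190; half-tol=0.295, Σhalf²=0.087025
  -B: nom -32.400 → Σnom=-25.350; wc +0.480/-0.480 → slack +0.880/-0.670; half-tol=0.480, Σhalf²=0.317425
  -C: nom -13.500 → Σnom=-38.850; wc +0.030/-0.030 → slack +0.910/-0.700; half-tol=0.030, Σhalf²=0.318325
Nominal = -38.850. Worst-case = [-38.850 - 0.700, -38.850 + 0.910] = [-39.550, -37.940]. RSS = √0.318325 = 0.564.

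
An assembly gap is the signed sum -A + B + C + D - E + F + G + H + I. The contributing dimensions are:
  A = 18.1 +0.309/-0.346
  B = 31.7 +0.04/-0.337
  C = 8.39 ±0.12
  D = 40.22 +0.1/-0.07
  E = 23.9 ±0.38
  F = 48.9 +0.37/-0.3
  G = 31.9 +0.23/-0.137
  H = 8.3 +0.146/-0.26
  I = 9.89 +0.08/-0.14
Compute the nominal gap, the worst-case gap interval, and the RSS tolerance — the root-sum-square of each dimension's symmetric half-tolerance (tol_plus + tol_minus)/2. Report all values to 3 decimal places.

Stack each dimension's contribution:
  -A: nom -18.100 → Σnom=-18.100; wc +0.346/-0.309 → slack +0.346/-0.309; half-tol=0.328, Σhalf²=0.107256
  +B: nom +31.700 → Σnom=13.600; wc +0.040/-0.337 → slack +0.386/-0.646; half-tol=0.189, Σhalf²=0.142789
  +C: nom +8.390 → Σnom=21.990; wc +0.120/-0.120 → slack +0.506/-0.766; half-tol=0.120, Σhalf²=0.157189
  +D: nom +40.220 → Σnom=62.210; wc +0.100/-0.070 → slack +0.606/-0.836; half-tol=0.085, Σhalf²=0.164414
  -E: nom -23.900 → Σnom=38.310; wc +0.380/-0.380 → slack +0.986/-1.216; half-tol=0.380, Σhalf²=0.308814
  +F: nom +48.900 → Σnom=87.210; wc +0.370/-0.300 → slack +1.356/-1.516; half-tol=0.335, Σhalf²=0.421038
  +G: nom +31.900 → Σnom=119.110; wc +0.230/-0.137 → slack +1.586/-1.653; half-tol=0.183, Σhalf²=0.454711
  +H: nom +8.300 → Σnom=127.410; wc +0.146/-0.260 → slack +1.732/-1.913; half-tol=0.203, Σhalf²=0.495920
  +I: nom +9.890 → Σnom=137.300; wc +0.080/-0.140 → slack +1.812/-2.053; half-tol=0.110, Σhalf²=0.508020
Nominal = 137.300. Worst-case = [137.300 - 2.053, 137.300 + 1.812] = [135.247, 139.112]. RSS = √0.508020 = 0.713.

nominal=137.300 wc=[135.247,139.112] rss=0.713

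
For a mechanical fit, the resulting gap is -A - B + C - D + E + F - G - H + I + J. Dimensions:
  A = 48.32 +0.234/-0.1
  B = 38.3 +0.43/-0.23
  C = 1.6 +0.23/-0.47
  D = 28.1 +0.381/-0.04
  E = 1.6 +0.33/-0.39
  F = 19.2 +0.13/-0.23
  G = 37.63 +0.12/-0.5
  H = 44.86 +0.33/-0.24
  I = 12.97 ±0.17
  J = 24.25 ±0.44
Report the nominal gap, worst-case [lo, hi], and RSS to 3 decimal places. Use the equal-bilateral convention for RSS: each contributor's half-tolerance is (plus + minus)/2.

Stack each dimension's contribution:
  -A: nom -48.320 → Σnom=-48.320; wc +0.100/-0.234 → slack +0.100/-0.234; half-tol=0.167, Σhalf²=0.027889
  -B: nom -38.300 → Σnom=-86.620; wc +0.230/-0.430 → slack +0.330/-0.664; half-tol=0.330, Σhalf²=0.136789
  +C: nom +1.600 → Σnom=-85.020; wc +0.230/-0.470 → slack +0.560/-1.134; half-tol=0.350, Σhalf²=0.259289
  -D: nom -28.100 → Σnom=-113.120; wc +0.040/-0.381 → slack +0.600/-1.515; half-tol=0.210, Σhalf²=0.303599
  +E: nom +1.600 → Σnom=-111.520; wc +0.330/-0.390 → slack +0.930/-1.905; half-tol=0.360, Σhalf²=0.433199
  +F: nom +19.200 → Σnom=-92.320; wc +0.130/-0.230 → slack +1.060/-2.135; half-tol=0.180, Σhalf²=0.465599
  -G: nom -37.630 → Σnom=-129.950; wc +0.500/-0.120 → slack +1.560/-2.255; half-tol=0.310, Σhalf²=0.561699
  -H: nom -44.860 → Σnom=-174.810; wc +0.240/-0.330 → slack +1.800/-2.585; half-tol=0.285, Σhalf²=0.642924
  +I: nom +12.970 → Σnom=-161.840; wc +0.170/-0.170 → slack +1.970/-2.755; half-tol=0.170, Σhalf²=0.671824
  +J: nom +24.250 → Σnom=-137.590; wc +0.440/-0.440 → slack +2.410/-3.195; half-tol=0.440, Σhalf²=0.865424
Nominal = -137.590. Worst-case = [-137.590 - 3.195, -137.590 + 2.410] = [-140.785, -135.180]. RSS = √0.865424 = 0.930.

nominal=-137.590 wc=[-140.785,-135.180] rss=0.930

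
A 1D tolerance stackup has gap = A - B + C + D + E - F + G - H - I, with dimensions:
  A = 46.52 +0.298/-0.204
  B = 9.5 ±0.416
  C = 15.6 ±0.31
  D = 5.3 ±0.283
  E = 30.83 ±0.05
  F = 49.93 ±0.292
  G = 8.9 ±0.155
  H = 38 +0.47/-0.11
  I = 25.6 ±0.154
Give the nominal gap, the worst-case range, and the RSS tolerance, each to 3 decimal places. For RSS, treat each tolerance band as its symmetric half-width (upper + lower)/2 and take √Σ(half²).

nominal=-15.880 wc=[-18.214,-13.812] rss=0.795

Stack each dimension's contribution:
  +A: nom +46.520 → Σnom=46.520; wc +0.298/-0.204 → slack +0.298/-0.204; half-tol=0.251, Σhalf²=0.063001
  -B: nom -9.500 → Σnom=37.020; wc +0.416/-0.416 → slack +0.714/-0.620; half-tol=0.416, Σhalf²=0.236057
  +C: nom +15.600 → Σnom=52.620; wc +0.310/-0.310 → slack +1.024/-0.930; half-tol=0.310, Σhalf²=0.332157
  +D: nom +5.300 → Σnom=57.920; wc +0.283/-0.283 → slack +1.307/-1.213; half-tol=0.283, Σhalf²=0.412246
  +E: nom +30.830 → Σnom=88.750; wc +0.050/-0.050 → slack +1.357/-1.263; half-tol=0.050, Σhalf²=0.414746
  -F: nom -49.930 → Σnom=38.820; wc +0.292/-0.292 → slack +1.649/-1.555; half-tol=0.292, Σhalf²=0.500010
  +G: nom +8.900 → Σnom=47.720; wc +0.155/-0.155 → slack +1.804/-1.710; half-tol=0.155, Σhalf²=0.524035
  -H: nom -38.000 → Σnom=9.720; wc +0.110/-0.470 → slack +1.914/-2.180; half-tol=0.290, Σhalf²=0.608135
  -I: nom -25.600 → Σnom=-15.880; wc +0.154/-0.154 → slack +2.068/-2.334; half-tol=0.154, Σhalf²=0.631851
Nominal = -15.880. Worst-case = [-15.880 - 2.334, -15.880 + 2.068] = [-18.214, -13.812]. RSS = √0.631851 = 0.795.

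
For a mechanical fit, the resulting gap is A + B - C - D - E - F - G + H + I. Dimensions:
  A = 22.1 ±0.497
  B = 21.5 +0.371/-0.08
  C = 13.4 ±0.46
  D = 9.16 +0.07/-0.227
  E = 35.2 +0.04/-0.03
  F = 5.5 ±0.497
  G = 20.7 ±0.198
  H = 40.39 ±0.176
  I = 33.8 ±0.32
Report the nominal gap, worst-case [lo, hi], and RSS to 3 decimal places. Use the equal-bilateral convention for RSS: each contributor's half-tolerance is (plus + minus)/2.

nominal=33.830 wc=[31.492,36.606] rss=0.976

Stack each dimension's contribution:
  +A: nom +22.100 → Σnom=22.100; wc +0.497/-0.497 → slack +0.497/-0.497; half-tol=0.497, Σhalf²=0.247009
  +B: nom +21.500 → Σnom=43.600; wc +0.371/-0.080 → slack +0.868/-0.577; half-tol=0.226, Σhalf²=0.297859
  -C: nom -13.400 → Σnom=30.200; wc +0.460/-0.460 → slack +1.328/-1.037; half-tol=0.460, Σhalf²=0.509459
  -D: nom -9.160 → Σnom=21.040; wc +0.227/-0.070 → slack +1.555/-1.107; half-tol=0.149, Σhalf²=0.531512
  -E: nom -35.200 → Σnom=-14.160; wc +0.030/-0.040 → slack +1.585/-1.147; half-tol=0.035, Σhalf²=0.532737
  -F: nom -5.500 → Σnom=-19.660; wc +0.497/-0.497 → slack +2.082/-1.644; half-tol=0.497, Σhalf²=0.779746
  -G: nom -20.700 → Σnom=-40.360; wc +0.198/-0.198 → slack +2.280/-1.842; half-tol=0.198, Σhalf²=0.818950
  +H: nom +40.390 → Σnom=0.030; wc +0.176/-0.176 → slack +2.456/-2.018; half-tol=0.176, Σhalf²=0.849926
  +I: nom +33.800 → Σnom=33.830; wc +0.320/-0.320 → slack +2.776/-2.338; half-tol=0.320, Σhalf²=0.952326
Nominal = 33.830. Worst-case = [33.830 - 2.338, 33.830 + 2.776] = [31.492, 36.606]. RSS = √0.952326 = 0.976.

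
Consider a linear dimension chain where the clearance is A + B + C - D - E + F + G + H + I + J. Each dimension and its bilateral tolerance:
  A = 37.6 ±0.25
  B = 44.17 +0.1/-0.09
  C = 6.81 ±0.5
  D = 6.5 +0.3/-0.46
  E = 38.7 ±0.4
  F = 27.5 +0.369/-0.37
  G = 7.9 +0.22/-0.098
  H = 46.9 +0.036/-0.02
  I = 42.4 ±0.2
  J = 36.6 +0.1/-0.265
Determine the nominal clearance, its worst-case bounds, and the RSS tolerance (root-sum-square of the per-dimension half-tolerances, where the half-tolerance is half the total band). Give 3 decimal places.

Stack each dimension's contribution:
  +A: nom +37.600 → Σnom=37.600; wc +0.250/-0.250 → slack +0.250/-0.250; half-tol=0.250, Σhalf²=0.062500
  +B: nom +44.170 → Σnom=81.770; wc +0.100/-0.090 → slack +0.350/-0.340; half-tol=0.095, Σhalf²=0.071525
  +C: nom +6.810 → Σnom=88.580; wc +0.500/-0.500 → slack +0.850/-0.840; half-tol=0.500, Σhalf²=0.321525
  -D: nom -6.500 → Σnom=82.080; wc +0.460/-0.300 → slack +1.310/-1.140; half-tol=0.380, Σhalf²=0.465925
  -E: nom -38.700 → Σnom=43.380; wc +0.400/-0.400 → slack +1.710/-1.540; half-tol=0.400, Σhalf²=0.625925
  +F: nom +27.500 → Σnom=70.880; wc +0.369/-0.370 → slack +2.079/-1.910; half-tol=0.369, Σhalf²=0.762455
  +G: nom +7.900 → Σnom=78.780; wc +0.220/-0.098 → slack +2.299/-2.008; half-tol=0.159, Σhalf²=0.787736
  +H: nom +46.900 → Σnom=125.680; wc +0.036/-0.020 → slack +2.335/-2.028; half-tol=0.028, Σhalf²=0.788520
  +I: nom +42.400 → Σnom=168.080; wc +0.200/-0.200 → slack +2.535/-2.228; half-tol=0.200, Σhalf²=0.828520
  +J: nom +36.600 → Σnom=204.680; wc +0.100/-0.265 → slack +2.635/-2.493; half-tol=0.182, Σhalf²=0.861827
Nominal = 204.680. Worst-case = [204.680 - 2.493, 204.680 + 2.635] = [202.187, 207.315]. RSS = √0.861827 = 0.928.

nominal=204.680 wc=[202.187,207.315] rss=0.928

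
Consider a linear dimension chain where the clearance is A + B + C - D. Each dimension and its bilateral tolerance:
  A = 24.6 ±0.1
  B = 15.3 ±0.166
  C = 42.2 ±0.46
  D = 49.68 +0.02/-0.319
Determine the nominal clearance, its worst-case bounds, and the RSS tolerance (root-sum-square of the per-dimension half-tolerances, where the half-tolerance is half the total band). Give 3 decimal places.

Stack each dimension's contribution:
  +A: nom +24.600 → Σnom=24.600; wc +0.100/-0.100 → slack +0.100/-0.100; half-tol=0.100, Σhalf²=0.010000
  +B: nom +15.300 → Σnom=39.900; wc +0.166/-0.166 → slack +0.266/-0.266; half-tol=0.166, Σhalf²=0.037556
  +C: nom +42.200 → Σnom=82.100; wc +0.460/-0.460 → slack +0.726/-0.726; half-tol=0.460, Σhalf²=0.249156
  -D: nom -49.680 → Σnom=32.420; wc +0.319/-0.020 → slack +1.045/-0.746; half-tol=0.170, Σhalf²=0.277886
Nominal = 32.420. Worst-case = [32.420 - 0.746, 32.420 + 1.045] = [31.674, 33.465]. RSS = √0.277886 = 0.527.

nominal=32.420 wc=[31.674,33.465] rss=0.527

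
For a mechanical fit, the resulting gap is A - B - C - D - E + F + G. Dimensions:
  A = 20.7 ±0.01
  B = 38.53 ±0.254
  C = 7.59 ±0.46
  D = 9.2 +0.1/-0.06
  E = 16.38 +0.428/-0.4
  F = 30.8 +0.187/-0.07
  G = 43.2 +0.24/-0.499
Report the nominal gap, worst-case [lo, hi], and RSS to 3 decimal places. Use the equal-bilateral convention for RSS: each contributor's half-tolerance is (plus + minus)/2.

nominal=23.000 wc=[21.179,24.611] rss=0.779

Stack each dimension's contribution:
  +A: nom +20.700 → Σnom=20.700; wc +0.010/-0.010 → slack +0.010/-0.010; half-tol=0.010, Σhalf²=0.000100
  -B: nom -38.530 → Σnom=-17.830; wc +0.254/-0.254 → slack +0.264/-0.264; half-tol=0.254, Σhalf²=0.064616
  -C: nom -7.590 → Σnom=-25.420; wc +0.460/-0.460 → slack +0.724/-0.724; half-tol=0.460, Σhalf²=0.276216
  -D: nom -9.200 → Σnom=-34.620; wc +0.060/-0.100 → slack +0.784/-0.824; half-tol=0.080, Σhalf²=0.282616
  -E: nom -16.380 → Σnom=-51.000; wc +0.400/-0.428 → slack +1.184/-1.252; half-tol=0.414, Σhalf²=0.454012
  +F: nom +30.800 → Σnom=-20.200; wc +0.187/-0.070 → slack +1.371/-1.322; half-tol=0.129, Σhalf²=0.470524
  +G: nom +43.200 → Σnom=23.000; wc +0.240/-0.499 → slack +1.611/-1.821; half-tol=0.369, Σhalf²=0.607055
Nominal = 23.000. Worst-case = [23.000 - 1.821, 23.000 + 1.611] = [21.179, 24.611]. RSS = √0.607055 = 0.779.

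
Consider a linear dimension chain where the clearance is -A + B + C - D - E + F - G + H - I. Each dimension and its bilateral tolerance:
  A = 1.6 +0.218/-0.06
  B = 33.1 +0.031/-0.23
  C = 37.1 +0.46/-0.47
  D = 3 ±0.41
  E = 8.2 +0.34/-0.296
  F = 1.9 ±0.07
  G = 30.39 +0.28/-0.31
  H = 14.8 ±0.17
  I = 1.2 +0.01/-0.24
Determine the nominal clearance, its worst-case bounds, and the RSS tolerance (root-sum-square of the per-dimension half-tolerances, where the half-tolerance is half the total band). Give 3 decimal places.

nominal=42.510 wc=[40.312,44.557] rss=0.811

Stack each dimension's contribution:
  -A: nom -1.600 → Σnom=-1.600; wc +0.060/-0.218 → slack +0.060/-0.218; half-tol=0.139, Σhalf²=0.019321
  +B: nom +33.100 → Σnom=31.500; wc +0.031/-0.230 → slack +0.091/-0.448; half-tol=0.131, Σhalf²=0.036351
  +C: nom +37.100 → Σnom=68.600; wc +0.460/-0.470 → slack +0.551/-0.918; half-tol=0.465, Σhalf²=0.252576
  -D: nom -3.000 → Σnom=65.600; wc +0.410/-0.410 → slack +0.961/-1.328; half-tol=0.410, Σhalf²=0.420676
  -E: nom -8.200 → Σnom=57.400; wc +0.296/-0.340 → slack +1.257/-1.668; half-tol=0.318, Σhalf²=0.521800
  +F: nom +1.900 → Σnom=59.300; wc +0.070/-0.070 → slack +1.327/-1.738; half-tol=0.070, Σhalf²=0.526700
  -G: nom -30.390 → Σnom=28.910; wc +0.310/-0.280 → slack +1.637/-2.018; half-tol=0.295, Σhalf²=0.613725
  +H: nom +14.800 → Σnom=43.710; wc +0.170/-0.170 → slack +1.807/-2.188; half-tol=0.170, Σhalf²=0.642625
  -I: nom -1.200 → Σnom=42.510; wc +0.240/-0.010 → slack +2.047/-2.198; half-tol=0.125, Σhalf²=0.658250
Nominal = 42.510. Worst-case = [42.510 - 2.198, 42.510 + 2.047] = [40.312, 44.557]. RSS = √0.658250 = 0.811.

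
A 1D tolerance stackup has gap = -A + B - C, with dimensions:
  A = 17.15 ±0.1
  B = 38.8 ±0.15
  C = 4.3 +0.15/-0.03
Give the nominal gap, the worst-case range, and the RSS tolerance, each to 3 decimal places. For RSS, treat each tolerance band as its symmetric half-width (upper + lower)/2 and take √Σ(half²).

Stack each dimension's contribution:
  -A: nom -17.150 → Σnom=-17.150; wc +0.100/-0.100 → slack +0.100/-0.100; half-tol=0.100, Σhalf²=0.010000
  +B: nom +38.800 → Σnom=21.650; wc +0.150/-0.150 → slack +0.250/-0.250; half-tol=0.150, Σhalf²=0.032500
  -C: nom -4.300 → Σnom=17.350; wc +0.030/-0.150 → slack +0.280/-0.400; half-tol=0.090, Σhalf²=0.040600
Nominal = 17.350. Worst-case = [17.350 - 0.400, 17.350 + 0.280] = [16.950, 17.630]. RSS = √0.040600 = 0.201.

nominal=17.350 wc=[16.950,17.630] rss=0.201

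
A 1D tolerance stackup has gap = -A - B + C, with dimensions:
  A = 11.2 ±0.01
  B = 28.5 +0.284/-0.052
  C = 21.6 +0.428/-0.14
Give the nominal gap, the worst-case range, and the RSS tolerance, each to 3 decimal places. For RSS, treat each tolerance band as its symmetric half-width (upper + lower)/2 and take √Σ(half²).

nominal=-18.100 wc=[-18.534,-17.610] rss=0.330

Stack each dimension's contribution:
  -A: nom -11.200 → Σnom=-11.200; wc +0.010/-0.010 → slack +0.010/-0.010; half-tol=0.010, Σhalf²=0.000100
  -B: nom -28.500 → Σnom=-39.700; wc +0.052/-0.284 → slack +0.062/-0.294; half-tol=0.168, Σhalf²=0.028324
  +C: nom +21.600 → Σnom=-18.100; wc +0.428/-0.140 → slack +0.490/-0.434; half-tol=0.284, Σhalf²=0.108980
Nominal = -18.100. Worst-case = [-18.100 - 0.434, -18.100 + 0.490] = [-18.534, -17.610]. RSS = √0.108980 = 0.330.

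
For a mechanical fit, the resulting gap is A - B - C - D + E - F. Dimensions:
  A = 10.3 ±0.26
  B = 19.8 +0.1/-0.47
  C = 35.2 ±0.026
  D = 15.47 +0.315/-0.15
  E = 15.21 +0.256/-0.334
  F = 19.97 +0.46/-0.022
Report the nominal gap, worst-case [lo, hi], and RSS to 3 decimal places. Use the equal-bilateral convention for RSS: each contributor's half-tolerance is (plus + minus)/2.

nominal=-64.930 wc=[-66.425,-63.746] rss=0.590

Stack each dimension's contribution:
  +A: nom +10.300 → Σnom=10.300; wc +0.260/-0.260 → slack +0.260/-0.260; half-tol=0.260, Σhalf²=0.067600
  -B: nom -19.800 → Σnom=-9.500; wc +0.470/-0.100 → slack +0.730/-0.360; half-tol=0.285, Σhalf²=0.148825
  -C: nom -35.200 → Σnom=-44.700; wc +0.026/-0.026 → slack +0.756/-0.386; half-tol=0.026, Σhalf²=0.149501
  -D: nom -15.470 → Σnom=-60.170; wc +0.150/-0.315 → slack +0.906/-0.701; half-tol=0.232, Σhalf²=0.203557
  +E: nom +15.210 → Σnom=-44.960; wc +0.256/-0.334 → slack +1.162/-1.035; half-tol=0.295, Σhalf²=0.290582
  -F: nom -19.970 → Σnom=-64.930; wc +0.022/-0.460 → slack +1.184/-1.495; half-tol=0.241, Σhalf²=0.348663
Nominal = -64.930. Worst-case = [-64.930 - 1.495, -64.930 + 1.184] = [-66.425, -63.746]. RSS = √0.348663 = 0.590.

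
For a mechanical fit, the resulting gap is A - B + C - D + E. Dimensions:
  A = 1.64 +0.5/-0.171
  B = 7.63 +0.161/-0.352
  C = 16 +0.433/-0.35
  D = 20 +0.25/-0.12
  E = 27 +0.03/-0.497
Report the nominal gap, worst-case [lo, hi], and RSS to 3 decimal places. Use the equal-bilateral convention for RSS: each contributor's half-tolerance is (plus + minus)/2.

nominal=17.010 wc=[15.581,18.445] rss=0.660

Stack each dimension's contribution:
  +A: nom +1.640 → Σnom=1.640; wc +0.500/-0.171 → slack +0.500/-0.171; half-tol=0.336, Σhalf²=0.112560
  -B: nom -7.630 → Σnom=-5.990; wc +0.352/-0.161 → slack +0.852/-0.332; half-tol=0.257, Σhalf²=0.178353
  +C: nom +16.000 → Σnom=10.010; wc +0.433/-0.350 → slack +1.285/-0.682; half-tol=0.391, Σhalf²=0.331625
  -D: nom -20.000 → Σnom=-9.990; wc +0.120/-0.250 → slack +1.405/-0.932; half-tol=0.185, Σhalf²=0.365850
  +E: nom +27.000 → Σnom=17.010; wc +0.030/-0.497 → slack +1.435/-1.429; half-tol=0.264, Σhalf²=0.435282
Nominal = 17.010. Worst-case = [17.010 - 1.429, 17.010 + 1.435] = [15.581, 18.445]. RSS = √0.435282 = 0.660.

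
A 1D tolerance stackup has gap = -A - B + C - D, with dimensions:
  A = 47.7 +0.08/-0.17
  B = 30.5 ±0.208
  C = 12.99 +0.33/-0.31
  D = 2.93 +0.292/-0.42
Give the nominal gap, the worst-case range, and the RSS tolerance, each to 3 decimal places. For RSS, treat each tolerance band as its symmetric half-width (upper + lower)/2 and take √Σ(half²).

nominal=-68.140 wc=[-69.030,-67.012] rss=0.537

Stack each dimension's contribution:
  -A: nom -47.700 → Σnom=-47.700; wc +0.170/-0.080 → slack +0.170/-0.080; half-tol=0.125, Σhalf²=0.015625
  -B: nom -30.500 → Σnom=-78.200; wc +0.208/-0.208 → slack +0.378/-0.288; half-tol=0.208, Σhalf²=0.058889
  +C: nom +12.990 → Σnom=-65.210; wc +0.330/-0.310 → slack +0.708/-0.598; half-tol=0.320, Σhalf²=0.161289
  -D: nom -2.930 → Σnom=-68.140; wc +0.420/-0.292 → slack +1.128/-0.890; half-tol=0.356, Σhalf²=0.288025
Nominal = -68.140. Worst-case = [-68.140 - 0.890, -68.140 + 1.128] = [-69.030, -67.012]. RSS = √0.288025 = 0.537.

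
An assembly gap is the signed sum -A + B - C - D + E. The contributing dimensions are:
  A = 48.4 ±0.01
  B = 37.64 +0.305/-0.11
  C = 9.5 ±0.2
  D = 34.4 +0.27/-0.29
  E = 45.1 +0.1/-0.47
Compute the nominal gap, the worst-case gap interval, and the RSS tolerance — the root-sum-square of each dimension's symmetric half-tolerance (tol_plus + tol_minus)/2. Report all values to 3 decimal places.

nominal=-9.560 wc=[-10.620,-8.655] rss=0.493

Stack each dimension's contribution:
  -A: nom -48.400 → Σnom=-48.400; wc +0.010/-0.010 → slack +0.010/-0.010; half-tol=0.010, Σhalf²=0.000100
  +B: nom +37.640 → Σnom=-10.760; wc +0.305/-0.110 → slack +0.315/-0.120; half-tol=0.207, Σhalf²=0.043156
  -C: nom -9.500 → Σnom=-20.260; wc +0.200/-0.200 → slack +0.515/-0.320; half-tol=0.200, Σhalf²=0.083156
  -D: nom -34.400 → Σnom=-54.660; wc +0.290/-0.270 → slack +0.805/-0.590; half-tol=0.280, Σhalf²=0.161556
  +E: nom +45.100 → Σnom=-9.560; wc +0.100/-0.470 → slack +0.905/-1.060; half-tol=0.285, Σhalf²=0.242781
Nominal = -9.560. Worst-case = [-9.560 - 1.060, -9.560 + 0.905] = [-10.620, -8.655]. RSS = √0.242781 = 0.493.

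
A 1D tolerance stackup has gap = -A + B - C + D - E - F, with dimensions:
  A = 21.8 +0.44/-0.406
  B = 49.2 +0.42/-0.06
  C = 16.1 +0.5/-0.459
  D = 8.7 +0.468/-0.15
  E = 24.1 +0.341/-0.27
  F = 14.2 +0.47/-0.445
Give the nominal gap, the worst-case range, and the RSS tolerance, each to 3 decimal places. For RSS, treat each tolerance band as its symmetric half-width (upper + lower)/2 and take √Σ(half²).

Stack each dimension's contribution:
  -A: nom -21.800 → Σnom=-21.800; wc +0.406/-0.440 → slack +0.406/-0.440; half-tol=0.423, Σhalf²=0.178929
  +B: nom +49.200 → Σnom=27.400; wc +0.420/-0.060 → slack +0.826/-0.500; half-tol=0.240, Σhalf²=0.236529
  -C: nom -16.100 → Σnom=11.300; wc +0.459/-0.500 → slack +1.285/-1.000; half-tol=0.480, Σhalf²=0.466449
  +D: nom +8.700 → Σnom=20.000; wc +0.468/-0.150 → slack +1.753/-1.150; half-tol=0.309, Σhalf²=0.561930
  -E: nom -24.100 → Σnom=-4.100; wc +0.270/-0.341 → slack +2.023/-1.491; half-tol=0.305, Σhalf²=0.655261
  -F: nom -14.200 → Σnom=-18.300; wc +0.445/-0.470 → slack +2.468/-1.961; half-tol=0.458, Σhalf²=0.864567
Nominal = -18.300. Worst-case = [-18.300 - 1.961, -18.300 + 2.468] = [-20.261, -15.832]. RSS = √0.864567 = 0.930.

nominal=-18.300 wc=[-20.261,-15.832] rss=0.930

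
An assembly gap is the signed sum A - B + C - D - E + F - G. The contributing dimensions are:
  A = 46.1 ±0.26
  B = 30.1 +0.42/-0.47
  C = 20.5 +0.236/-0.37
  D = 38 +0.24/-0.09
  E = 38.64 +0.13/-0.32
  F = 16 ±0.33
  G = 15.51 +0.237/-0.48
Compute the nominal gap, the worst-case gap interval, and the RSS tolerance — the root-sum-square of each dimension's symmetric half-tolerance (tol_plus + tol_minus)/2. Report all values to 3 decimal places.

Stack each dimension's contribution:
  +A: nom +46.100 → Σnom=46.100; wc +0.260/-0.260 → slack +0.260/-0.260; half-tol=0.260, Σhalf²=0.067600
  -B: nom -30.100 → Σnom=16.000; wc +0.470/-0.420 → slack +0.730/-0.680; half-tol=0.445, Σhalf²=0.265625
  +C: nom +20.500 → Σnom=36.500; wc +0.236/-0.370 → slack +0.966/-1.050; half-tol=0.303, Σhalf²=0.357434
  -D: nom -38.000 → Σnom=-1.500; wc +0.090/-0.240 → slack +1.056/-1.290; half-tol=0.165, Σhalf²=0.384659
  -E: nom -38.640 → Σnom=-40.140; wc +0.320/-0.130 → slack +1.376/-1.420; half-tol=0.225, Σhalf²=0.435284
  +F: nom +16.000 → Σnom=-24.140; wc +0.330/-0.330 → slack +1.706/-1.750; half-tol=0.330, Σhalf²=0.544184
  -G: nom -15.510 → Σnom=-39.650; wc +0.480/-0.237 → slack +2.186/-1.987; half-tol=0.358, Σhalf²=0.672706
Nominal = -39.650. Worst-case = [-39.650 - 1.987, -39.650 + 2.186] = [-41.637, -37.464]. RSS = √0.672706 = 0.820.

nominal=-39.650 wc=[-41.637,-37.464] rss=0.820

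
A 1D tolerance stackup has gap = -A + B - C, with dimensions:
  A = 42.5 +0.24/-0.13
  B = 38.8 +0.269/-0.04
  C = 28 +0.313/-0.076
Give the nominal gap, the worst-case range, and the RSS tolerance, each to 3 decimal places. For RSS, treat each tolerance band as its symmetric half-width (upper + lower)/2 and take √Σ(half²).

nominal=-31.700 wc=[-32.293,-31.225] rss=0.310

Stack each dimension's contribution:
  -A: nom -42.500 → Σnom=-42.500; wc +0.130/-0.240 → slack +0.130/-0.240; half-tol=0.185, Σhalf²=0.034225
  +B: nom +38.800 → Σnom=-3.700; wc +0.269/-0.040 → slack +0.399/-0.280; half-tol=0.154, Σhalf²=0.058095
  -C: nom -28.000 → Σnom=-31.700; wc +0.076/-0.313 → slack +0.475/-0.593; half-tol=0.195, Σhalf²=0.095925
Nominal = -31.700. Worst-case = [-31.700 - 0.593, -31.700 + 0.475] = [-32.293, -31.225]. RSS = √0.095925 = 0.310.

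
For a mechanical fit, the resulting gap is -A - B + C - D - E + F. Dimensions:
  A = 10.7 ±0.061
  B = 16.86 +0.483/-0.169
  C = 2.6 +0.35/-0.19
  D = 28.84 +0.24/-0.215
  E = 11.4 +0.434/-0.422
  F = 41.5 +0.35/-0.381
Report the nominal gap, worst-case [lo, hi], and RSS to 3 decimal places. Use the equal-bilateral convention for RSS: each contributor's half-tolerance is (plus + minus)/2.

Stack each dimension's contribution:
  -A: nom -10.700 → Σnom=-10.700; wc +0.061/-0.061 → slack +0.061/-0.061; half-tol=0.061, Σhalf²=0.003721
  -B: nom -16.860 → Σnom=-27.560; wc +0.169/-0.483 → slack +0.230/-0.544; half-tol=0.326, Σhalf²=0.109997
  +C: nom +2.600 → Σnom=-24.960; wc +0.350/-0.190 → slack +0.580/-0.734; half-tol=0.270, Σhalf²=0.182897
  -D: nom -28.840 → Σnom=-53.800; wc +0.215/-0.240 → slack +0.795/-0.974; half-tol=0.227, Σhalf²=0.234653
  -E: nom -11.400 → Σnom=-65.200; wc +0.422/-0.434 → slack +1.217/-1.408; half-tol=0.428, Σhalf²=0.417837
  +F: nom +41.500 → Σnom=-23.700; wc +0.350/-0.381 → slack +1.567/-1.789; half-tol=0.365, Σhalf²=0.551428
Nominal = -23.700. Worst-case = [-23.700 - 1.789, -23.700 + 1.567] = [-25.489, -22.133]. RSS = √0.551428 = 0.743.

nominal=-23.700 wc=[-25.489,-22.133] rss=0.743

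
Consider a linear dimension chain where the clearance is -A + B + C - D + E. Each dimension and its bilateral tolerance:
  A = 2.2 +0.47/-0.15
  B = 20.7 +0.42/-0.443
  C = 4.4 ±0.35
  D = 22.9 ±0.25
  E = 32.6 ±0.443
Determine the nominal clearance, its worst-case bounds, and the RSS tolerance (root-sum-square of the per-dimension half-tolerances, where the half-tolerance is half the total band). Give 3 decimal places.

nominal=32.600 wc=[30.644,34.213] rss=0.815

Stack each dimension's contribution:
  -A: nom -2.200 → Σnom=-2.200; wc +0.150/-0.470 → slack +0.150/-0.470; half-tol=0.310, Σhalf²=0.096100
  +B: nom +20.700 → Σnom=18.500; wc +0.420/-0.443 → slack +0.570/-0.913; half-tol=0.431, Σhalf²=0.282292
  +C: nom +4.400 → Σnom=22.900; wc +0.350/-0.350 → slack +0.920/-1.263; half-tol=0.350, Σhalf²=0.404792
  -D: nom -22.900 → Σnom=0.000; wc +0.250/-0.250 → slack +1.170/-1.513; half-tol=0.250, Σhalf²=0.467292
  +E: nom +32.600 → Σnom=32.600; wc +0.443/-0.443 → slack +1.613/-1.956; half-tol=0.443, Σhalf²=0.663541
Nominal = 32.600. Worst-case = [32.600 - 1.956, 32.600 + 1.613] = [30.644, 34.213]. RSS = √0.663541 = 0.815.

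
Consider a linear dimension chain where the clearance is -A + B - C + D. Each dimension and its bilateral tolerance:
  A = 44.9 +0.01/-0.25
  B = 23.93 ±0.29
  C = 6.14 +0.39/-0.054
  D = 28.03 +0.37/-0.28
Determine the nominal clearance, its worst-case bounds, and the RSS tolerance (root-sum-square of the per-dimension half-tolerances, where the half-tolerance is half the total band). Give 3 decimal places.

nominal=0.920 wc=[-0.050,1.884] rss=0.506

Stack each dimension's contribution:
  -A: nom -44.900 → Σnom=-44.900; wc +0.250/-0.010 → slack +0.250/-0.010; half-tol=0.130, Σhalf²=0.016900
  +B: nom +23.930 → Σnom=-20.970; wc +0.290/-0.290 → slack +0.540/-0.300; half-tol=0.290, Σhalf²=0.101000
  -C: nom -6.140 → Σnom=-27.110; wc +0.054/-0.390 → slack +0.594/-0.690; half-tol=0.222, Σhalf²=0.150284
  +D: nom +28.030 → Σnom=0.920; wc +0.370/-0.280 → slack +0.964/-0.970; half-tol=0.325, Σhalf²=0.255909
Nominal = 0.920. Worst-case = [0.920 - 0.970, 0.920 + 0.964] = [-0.050, 1.884]. RSS = √0.255909 = 0.506.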